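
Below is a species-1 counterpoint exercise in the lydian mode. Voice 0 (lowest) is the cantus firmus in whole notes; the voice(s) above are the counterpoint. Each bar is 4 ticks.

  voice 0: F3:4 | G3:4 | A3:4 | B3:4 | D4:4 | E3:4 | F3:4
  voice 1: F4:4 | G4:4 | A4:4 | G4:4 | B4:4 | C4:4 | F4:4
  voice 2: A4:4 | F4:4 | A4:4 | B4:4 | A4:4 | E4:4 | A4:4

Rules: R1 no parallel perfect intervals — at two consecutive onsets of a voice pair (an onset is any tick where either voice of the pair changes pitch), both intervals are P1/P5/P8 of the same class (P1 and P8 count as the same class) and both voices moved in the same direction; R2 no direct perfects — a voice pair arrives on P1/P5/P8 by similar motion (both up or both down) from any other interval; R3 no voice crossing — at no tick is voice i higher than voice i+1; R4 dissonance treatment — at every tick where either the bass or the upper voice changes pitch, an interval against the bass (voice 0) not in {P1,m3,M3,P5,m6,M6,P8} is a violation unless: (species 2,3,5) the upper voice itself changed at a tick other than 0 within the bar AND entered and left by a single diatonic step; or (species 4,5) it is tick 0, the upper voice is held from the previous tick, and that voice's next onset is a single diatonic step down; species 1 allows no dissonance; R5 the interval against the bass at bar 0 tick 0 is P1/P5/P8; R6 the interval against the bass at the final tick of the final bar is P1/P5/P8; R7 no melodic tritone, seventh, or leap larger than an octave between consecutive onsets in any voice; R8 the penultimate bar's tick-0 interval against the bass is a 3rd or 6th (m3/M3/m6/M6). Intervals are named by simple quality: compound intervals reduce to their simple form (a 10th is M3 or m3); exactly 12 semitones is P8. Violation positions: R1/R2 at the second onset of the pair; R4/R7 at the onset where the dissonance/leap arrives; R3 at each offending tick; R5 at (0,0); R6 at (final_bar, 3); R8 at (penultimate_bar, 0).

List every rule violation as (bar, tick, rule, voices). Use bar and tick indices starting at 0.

bar 0: v0=F3 v1=F4 v2=A4 downbeat M3
bar 1: v0=G3 v1=G4 v2=F4 downbeat m7
bar 2: v0=A3 v1=A4 v2=A4 downbeat P8
bar 3: v0=B3 v1=G4 v2=B4 downbeat P8
bar 4: v0=D4 v1=B4 v2=A4 downbeat P5
bar 5: v0=E3 v1=C4 v2=E4 downbeat P8
bar 6: v0=F3 v1=F4 v2=A4 downbeat M3
  -> R5 @ bar 0 tick 0 v(0, 2): opens on M3
  -> R1 @ bar 1 tick 0 v(0, 1): F3/F4 P8 -> G3/G4 P8 similar
  -> R3 @ bar 1 tick 0 v(1, 2): G4 above F4
  -> R4 @ bar 1 tick 0 v(0, 2): G3/F4 m7 untreated
  -> R3 @ bar 1 tick 1 v(1, 2): G4 above F4
  -> R3 @ bar 1 tick 2 v(1, 2): G4 above F4
  -> R3 @ bar 1 tick 3 v(1, 2): G4 above F4
  -> R1 @ bar 2 tick 0 v(0, 1): G3/G4 P8 -> A3/A4 P8 similar
  -> R2 @ bar 2 tick 0 v(0, 2): G3/F4 m7 -> A3/A4 P8 similar
  -> R2 @ bar 2 tick 0 v(1, 2): G4/F4 M2 -> A4/A4 P1 similar
  -> R1 @ bar 3 tick 0 v(0, 2): A3/A4 P8 -> B3/B4 P8 similar
  -> R3 @ bar 4 tick 0 v(1, 2): B4 above A4
  -> R3 @ bar 4 tick 1 v(1, 2): B4 above A4
  -> R3 @ bar 4 tick 2 v(1, 2): B4 above A4
  -> R3 @ bar 4 tick 3 v(1, 2): B4 above A4
  -> R2 @ bar 5 tick 0 v(0, 2): D4/A4 P5 -> E3/E4 P8 similar
  -> R7 @ bar 5 tick 0 v(0,): D4->E3 leap 10st
  -> R7 @ bar 5 tick 0 v(1,): B4->C4 leap 11st
  -> R8 @ bar 5 tick 0 v(0, 2): penult P8 not 3rd/6th
  -> R2 @ bar 6 tick 0 v(0, 1): E3/C4 m6 -> F3/F4 P8 similar
  -> R6 @ bar 6 tick 3 v(0, 2): closes on M3

(0, 0, R5, (0, 2))
(1, 0, R1, (0, 1))
(1, 0, R3, (1, 2))
(1, 0, R4, (0, 2))
(1, 1, R3, (1, 2))
(1, 2, R3, (1, 2))
(1, 3, R3, (1, 2))
(2, 0, R1, (0, 1))
(2, 0, R2, (0, 2))
(2, 0, R2, (1, 2))
(3, 0, R1, (0, 2))
(4, 0, R3, (1, 2))
(4, 1, R3, (1, 2))
(4, 2, R3, (1, 2))
(4, 3, R3, (1, 2))
(5, 0, R2, (0, 2))
(5, 0, R7, (0,))
(5, 0, R7, (1,))
(5, 0, R8, (0, 2))
(6, 0, R2, (0, 1))
(6, 3, R6, (0, 2))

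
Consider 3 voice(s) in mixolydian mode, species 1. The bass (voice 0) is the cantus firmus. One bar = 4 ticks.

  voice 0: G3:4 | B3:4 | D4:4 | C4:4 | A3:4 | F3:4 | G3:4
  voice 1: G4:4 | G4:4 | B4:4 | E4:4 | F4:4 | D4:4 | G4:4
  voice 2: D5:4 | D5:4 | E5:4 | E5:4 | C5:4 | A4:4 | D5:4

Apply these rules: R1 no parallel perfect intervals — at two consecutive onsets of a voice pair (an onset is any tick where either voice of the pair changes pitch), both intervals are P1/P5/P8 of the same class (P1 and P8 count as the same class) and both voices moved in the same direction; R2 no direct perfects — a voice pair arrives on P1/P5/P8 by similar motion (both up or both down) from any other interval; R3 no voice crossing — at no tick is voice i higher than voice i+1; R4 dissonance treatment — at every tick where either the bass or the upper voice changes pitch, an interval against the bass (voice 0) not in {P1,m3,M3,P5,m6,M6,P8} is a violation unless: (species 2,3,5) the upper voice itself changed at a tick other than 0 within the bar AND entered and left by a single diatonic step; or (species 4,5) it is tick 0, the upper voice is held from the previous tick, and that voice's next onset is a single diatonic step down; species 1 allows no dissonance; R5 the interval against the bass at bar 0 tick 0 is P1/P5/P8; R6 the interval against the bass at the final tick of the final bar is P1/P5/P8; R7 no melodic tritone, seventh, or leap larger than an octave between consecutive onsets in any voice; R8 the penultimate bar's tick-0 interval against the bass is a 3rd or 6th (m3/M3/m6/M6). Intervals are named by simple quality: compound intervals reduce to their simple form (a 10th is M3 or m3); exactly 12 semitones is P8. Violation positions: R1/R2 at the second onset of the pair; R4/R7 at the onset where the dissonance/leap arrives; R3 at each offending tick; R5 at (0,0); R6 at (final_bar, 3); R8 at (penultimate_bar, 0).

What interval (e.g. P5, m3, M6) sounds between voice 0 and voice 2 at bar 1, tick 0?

voice 0=B3 voice 2=D5 -> m3

m3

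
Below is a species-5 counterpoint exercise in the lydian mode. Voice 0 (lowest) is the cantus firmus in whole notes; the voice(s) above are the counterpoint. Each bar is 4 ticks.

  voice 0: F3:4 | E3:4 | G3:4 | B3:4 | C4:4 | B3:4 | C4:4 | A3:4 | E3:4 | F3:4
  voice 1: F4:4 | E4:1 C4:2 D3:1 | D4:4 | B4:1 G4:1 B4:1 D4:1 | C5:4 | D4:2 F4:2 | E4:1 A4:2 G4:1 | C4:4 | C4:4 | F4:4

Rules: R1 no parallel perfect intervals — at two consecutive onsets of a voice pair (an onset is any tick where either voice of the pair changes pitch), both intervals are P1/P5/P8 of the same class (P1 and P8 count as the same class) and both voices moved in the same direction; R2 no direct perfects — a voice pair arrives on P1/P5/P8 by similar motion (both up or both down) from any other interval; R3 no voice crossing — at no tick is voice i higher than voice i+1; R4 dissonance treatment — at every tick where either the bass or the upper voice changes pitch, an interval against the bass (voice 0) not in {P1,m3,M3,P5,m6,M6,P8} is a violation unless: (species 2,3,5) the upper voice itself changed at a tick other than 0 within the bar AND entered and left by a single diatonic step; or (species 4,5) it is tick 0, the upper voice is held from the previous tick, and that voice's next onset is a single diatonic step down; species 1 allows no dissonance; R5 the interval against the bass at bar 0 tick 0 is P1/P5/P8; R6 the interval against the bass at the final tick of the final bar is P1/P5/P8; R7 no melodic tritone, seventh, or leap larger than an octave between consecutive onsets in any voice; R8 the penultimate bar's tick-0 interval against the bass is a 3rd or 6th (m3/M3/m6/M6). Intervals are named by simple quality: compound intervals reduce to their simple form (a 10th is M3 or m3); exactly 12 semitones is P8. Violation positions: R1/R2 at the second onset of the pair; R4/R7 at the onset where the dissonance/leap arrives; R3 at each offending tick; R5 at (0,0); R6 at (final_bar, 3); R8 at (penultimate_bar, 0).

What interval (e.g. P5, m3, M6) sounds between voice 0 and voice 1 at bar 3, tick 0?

P8

voice 0=B3 voice 1=B4 -> P8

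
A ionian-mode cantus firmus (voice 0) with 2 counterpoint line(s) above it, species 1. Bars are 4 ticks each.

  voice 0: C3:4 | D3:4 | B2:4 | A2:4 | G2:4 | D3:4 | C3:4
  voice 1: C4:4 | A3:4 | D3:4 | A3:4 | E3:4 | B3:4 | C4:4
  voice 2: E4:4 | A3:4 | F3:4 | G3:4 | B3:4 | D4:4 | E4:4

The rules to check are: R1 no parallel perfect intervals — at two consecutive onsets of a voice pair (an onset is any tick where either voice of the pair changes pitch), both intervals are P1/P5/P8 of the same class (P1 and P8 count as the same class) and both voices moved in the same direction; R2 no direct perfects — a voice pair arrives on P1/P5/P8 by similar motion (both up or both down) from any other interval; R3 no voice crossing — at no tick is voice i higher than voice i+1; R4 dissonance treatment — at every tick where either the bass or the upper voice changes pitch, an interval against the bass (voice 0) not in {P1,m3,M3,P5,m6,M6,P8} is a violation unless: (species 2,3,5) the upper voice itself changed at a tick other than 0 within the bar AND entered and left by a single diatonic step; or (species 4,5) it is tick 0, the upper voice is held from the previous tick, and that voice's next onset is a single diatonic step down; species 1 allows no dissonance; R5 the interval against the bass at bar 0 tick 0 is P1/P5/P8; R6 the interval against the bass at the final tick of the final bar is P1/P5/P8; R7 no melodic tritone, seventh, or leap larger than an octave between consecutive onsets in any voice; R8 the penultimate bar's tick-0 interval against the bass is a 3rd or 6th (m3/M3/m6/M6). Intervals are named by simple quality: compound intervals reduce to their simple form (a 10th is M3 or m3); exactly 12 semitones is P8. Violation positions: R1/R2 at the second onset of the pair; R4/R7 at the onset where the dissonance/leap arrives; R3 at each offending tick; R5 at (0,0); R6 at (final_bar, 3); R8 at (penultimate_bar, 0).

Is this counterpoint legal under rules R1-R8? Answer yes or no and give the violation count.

bar 0: v0=C3 v1=C4 v2=E4 (M3)
bar 1: v0=D3 v1=A3 v2=A3 (P5)
bar 2: v0=B2 v1=D3 v2=F3 (TT)
bar 3: v0=A2 v1=A3 v2=G3 (m7)
bar 4: v0=G2 v1=E3 v2=B3 (M3)
bar 5: v0=D3 v1=B3 v2=D4 (P8)
bar 6: v0=C3 v1=C4 v2=E4 (M3)
  R5 @ bar0.0: opens on M3
  R2 @ bar1.0: C4/E4 M3 -> A3/A3 P1 similar
  R4 @ bar2.0: B2/F3 TT untreated
  R3 @ bar3.0: A3 above G3
  R4 @ bar3.0: A2/G3 m7 untreated
  R3 @ bar3.1: A3 above G3
  R3 @ bar3.2: A3 above G3
  R3 @ bar3.3: A3 above G3
  R2 @ bar5.0: G2/B3 M3 -> D3/D4 P8 similar
  R8 @ bar5.0: penult P8 not 3rd/6th
  R6 @ bar6.3: closes on M3

No (11 violations)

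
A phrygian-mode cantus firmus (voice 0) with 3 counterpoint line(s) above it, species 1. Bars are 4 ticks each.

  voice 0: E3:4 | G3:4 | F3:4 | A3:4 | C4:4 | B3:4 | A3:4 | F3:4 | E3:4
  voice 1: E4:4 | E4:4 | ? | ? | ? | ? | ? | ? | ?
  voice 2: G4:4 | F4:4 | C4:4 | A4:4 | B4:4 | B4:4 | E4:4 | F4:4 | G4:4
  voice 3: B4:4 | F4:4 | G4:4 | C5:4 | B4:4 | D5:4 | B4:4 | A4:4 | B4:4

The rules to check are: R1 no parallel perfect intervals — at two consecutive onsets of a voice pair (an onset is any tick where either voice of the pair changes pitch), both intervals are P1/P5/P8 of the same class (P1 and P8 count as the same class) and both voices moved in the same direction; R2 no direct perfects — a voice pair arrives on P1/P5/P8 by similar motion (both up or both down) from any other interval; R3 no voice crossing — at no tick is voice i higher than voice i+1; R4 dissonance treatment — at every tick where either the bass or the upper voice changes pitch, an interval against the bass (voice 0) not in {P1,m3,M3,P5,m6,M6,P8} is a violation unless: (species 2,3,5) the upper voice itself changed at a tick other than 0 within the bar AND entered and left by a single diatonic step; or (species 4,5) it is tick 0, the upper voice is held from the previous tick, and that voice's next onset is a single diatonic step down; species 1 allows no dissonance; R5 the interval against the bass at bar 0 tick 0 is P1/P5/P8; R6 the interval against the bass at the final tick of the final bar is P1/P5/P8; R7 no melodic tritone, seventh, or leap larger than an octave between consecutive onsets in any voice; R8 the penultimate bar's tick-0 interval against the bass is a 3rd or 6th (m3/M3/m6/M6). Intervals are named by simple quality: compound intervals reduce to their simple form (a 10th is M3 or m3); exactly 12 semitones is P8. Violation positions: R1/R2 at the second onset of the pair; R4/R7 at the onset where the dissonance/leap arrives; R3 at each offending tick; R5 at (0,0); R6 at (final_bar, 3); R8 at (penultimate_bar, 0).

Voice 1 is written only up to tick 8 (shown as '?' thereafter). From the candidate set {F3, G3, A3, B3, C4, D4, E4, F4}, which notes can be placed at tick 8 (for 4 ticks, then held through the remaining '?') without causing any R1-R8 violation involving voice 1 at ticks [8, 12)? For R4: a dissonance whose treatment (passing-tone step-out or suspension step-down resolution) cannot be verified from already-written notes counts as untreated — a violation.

{A3}

F3: violates R2,R7
G3: violates R4
A3: legal
B3: violates R4
C4: violates R2
D4: violates R3
E4: violates R3,R4
F4: violates R3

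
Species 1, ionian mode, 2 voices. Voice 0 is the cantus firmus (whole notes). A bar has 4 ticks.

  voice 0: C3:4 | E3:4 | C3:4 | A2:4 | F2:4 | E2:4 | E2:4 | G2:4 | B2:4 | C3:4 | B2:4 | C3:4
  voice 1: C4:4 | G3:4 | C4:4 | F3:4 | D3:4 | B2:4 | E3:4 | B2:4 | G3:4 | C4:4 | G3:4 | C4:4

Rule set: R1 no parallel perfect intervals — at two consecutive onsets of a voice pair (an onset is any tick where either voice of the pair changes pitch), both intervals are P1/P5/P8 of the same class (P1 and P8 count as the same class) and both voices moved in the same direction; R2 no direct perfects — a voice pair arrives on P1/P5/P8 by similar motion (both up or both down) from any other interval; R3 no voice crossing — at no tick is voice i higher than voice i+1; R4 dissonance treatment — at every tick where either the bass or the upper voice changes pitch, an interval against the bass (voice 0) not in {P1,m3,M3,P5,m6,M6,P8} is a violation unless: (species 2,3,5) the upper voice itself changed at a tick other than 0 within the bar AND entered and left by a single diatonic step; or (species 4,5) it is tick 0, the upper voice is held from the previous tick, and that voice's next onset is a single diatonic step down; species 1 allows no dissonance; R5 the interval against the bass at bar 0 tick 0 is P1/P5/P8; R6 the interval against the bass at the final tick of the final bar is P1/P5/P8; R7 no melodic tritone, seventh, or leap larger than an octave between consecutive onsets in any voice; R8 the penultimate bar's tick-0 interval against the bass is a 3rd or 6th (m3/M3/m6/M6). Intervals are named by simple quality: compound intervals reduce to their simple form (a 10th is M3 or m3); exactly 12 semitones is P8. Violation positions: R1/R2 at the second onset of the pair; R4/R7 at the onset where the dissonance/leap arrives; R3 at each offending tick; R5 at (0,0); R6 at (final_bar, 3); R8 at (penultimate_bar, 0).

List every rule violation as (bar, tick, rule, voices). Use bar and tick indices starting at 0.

(5, 0, R2, (0, 1))
(9, 0, R2, (0, 1))
(11, 0, R2, (0, 1))

bar 0: v0=C3 v1=C4 downbeat P8
bar 1: v0=E3 v1=G3 downbeat m3
bar 2: v0=C3 v1=C4 downbeat P8
bar 3: v0=A2 v1=F3 downbeat m6
bar 4: v0=F2 v1=D3 downbeat M6
bar 5: v0=E2 v1=B2 downbeat P5
bar 6: v0=E2 v1=E3 downbeat P8
bar 7: v0=G2 v1=B2 downbeat M3
bar 8: v0=B2 v1=G3 downbeat m6
bar 9: v0=C3 v1=C4 downbeat P8
bar 10: v0=B2 v1=G3 downbeat m6
bar 11: v0=C3 v1=C4 downbeat P8
  -> R2 @ bar 5 tick 0 v(0, 1): F2/D3 M6 -> E2/B2 P5 similar
  -> R2 @ bar 9 tick 0 v(0, 1): B2/G3 m6 -> C3/C4 P8 similar
  -> R2 @ bar 11 tick 0 v(0, 1): B2/G3 m6 -> C3/C4 P8 similar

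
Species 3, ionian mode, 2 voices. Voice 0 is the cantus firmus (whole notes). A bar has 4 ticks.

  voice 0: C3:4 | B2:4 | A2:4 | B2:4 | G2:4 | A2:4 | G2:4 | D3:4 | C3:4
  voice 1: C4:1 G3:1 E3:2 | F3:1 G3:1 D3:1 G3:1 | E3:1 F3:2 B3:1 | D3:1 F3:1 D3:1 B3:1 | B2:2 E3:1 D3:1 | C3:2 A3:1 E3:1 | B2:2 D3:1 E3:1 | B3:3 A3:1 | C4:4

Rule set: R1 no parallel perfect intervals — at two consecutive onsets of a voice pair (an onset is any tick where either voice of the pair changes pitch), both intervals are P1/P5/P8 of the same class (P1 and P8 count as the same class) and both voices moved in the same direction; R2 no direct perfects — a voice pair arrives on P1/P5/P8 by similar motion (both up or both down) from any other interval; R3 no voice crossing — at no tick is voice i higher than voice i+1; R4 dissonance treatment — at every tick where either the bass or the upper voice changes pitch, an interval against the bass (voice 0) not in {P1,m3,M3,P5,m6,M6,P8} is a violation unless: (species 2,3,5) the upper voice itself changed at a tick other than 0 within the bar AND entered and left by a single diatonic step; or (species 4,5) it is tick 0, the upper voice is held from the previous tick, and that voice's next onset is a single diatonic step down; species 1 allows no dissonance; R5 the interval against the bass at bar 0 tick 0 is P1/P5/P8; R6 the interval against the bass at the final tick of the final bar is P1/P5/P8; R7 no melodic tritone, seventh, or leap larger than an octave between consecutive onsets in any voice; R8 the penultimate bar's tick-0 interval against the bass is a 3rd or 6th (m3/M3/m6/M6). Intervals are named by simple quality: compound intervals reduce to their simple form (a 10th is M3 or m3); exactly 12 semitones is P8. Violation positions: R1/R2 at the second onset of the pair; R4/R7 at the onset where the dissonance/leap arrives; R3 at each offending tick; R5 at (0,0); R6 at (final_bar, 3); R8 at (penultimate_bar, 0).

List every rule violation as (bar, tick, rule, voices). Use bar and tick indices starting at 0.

bar 0: v0=C3 v1=C4 downbeat P8
bar 1: v0=B2 v1=F3 downbeat TT
bar 2: v0=A2 v1=E3 downbeat P5
bar 3: v0=B2 v1=D3 downbeat m3
bar 4: v0=G2 v1=B2 downbeat M3
bar 5: v0=A2 v1=C3 downbeat m3
bar 6: v0=G2 v1=B2 downbeat M3
bar 7: v0=D3 v1=B3 downbeat M6
bar 8: v0=C3 v1=C4 downbeat P8
  -> R4 @ bar 1 tick 0 v(0, 1): B2/F3 TT untreated
  -> R2 @ bar 2 tick 0 v(0, 1): B2/G3 m6 -> A2/E3 P5 similar
  -> R4 @ bar 2 tick 3 v(0, 1): A2/B3 M2 untreated
  -> R7 @ bar 2 tick 3 v(1,): F3->B3 leap 6st
  -> R4 @ bar 3 tick 1 v(0, 1): B2/F3 TT untreated

(1, 0, R4, (0, 1))
(2, 0, R2, (0, 1))
(2, 3, R4, (0, 1))
(2, 3, R7, (1,))
(3, 1, R4, (0, 1))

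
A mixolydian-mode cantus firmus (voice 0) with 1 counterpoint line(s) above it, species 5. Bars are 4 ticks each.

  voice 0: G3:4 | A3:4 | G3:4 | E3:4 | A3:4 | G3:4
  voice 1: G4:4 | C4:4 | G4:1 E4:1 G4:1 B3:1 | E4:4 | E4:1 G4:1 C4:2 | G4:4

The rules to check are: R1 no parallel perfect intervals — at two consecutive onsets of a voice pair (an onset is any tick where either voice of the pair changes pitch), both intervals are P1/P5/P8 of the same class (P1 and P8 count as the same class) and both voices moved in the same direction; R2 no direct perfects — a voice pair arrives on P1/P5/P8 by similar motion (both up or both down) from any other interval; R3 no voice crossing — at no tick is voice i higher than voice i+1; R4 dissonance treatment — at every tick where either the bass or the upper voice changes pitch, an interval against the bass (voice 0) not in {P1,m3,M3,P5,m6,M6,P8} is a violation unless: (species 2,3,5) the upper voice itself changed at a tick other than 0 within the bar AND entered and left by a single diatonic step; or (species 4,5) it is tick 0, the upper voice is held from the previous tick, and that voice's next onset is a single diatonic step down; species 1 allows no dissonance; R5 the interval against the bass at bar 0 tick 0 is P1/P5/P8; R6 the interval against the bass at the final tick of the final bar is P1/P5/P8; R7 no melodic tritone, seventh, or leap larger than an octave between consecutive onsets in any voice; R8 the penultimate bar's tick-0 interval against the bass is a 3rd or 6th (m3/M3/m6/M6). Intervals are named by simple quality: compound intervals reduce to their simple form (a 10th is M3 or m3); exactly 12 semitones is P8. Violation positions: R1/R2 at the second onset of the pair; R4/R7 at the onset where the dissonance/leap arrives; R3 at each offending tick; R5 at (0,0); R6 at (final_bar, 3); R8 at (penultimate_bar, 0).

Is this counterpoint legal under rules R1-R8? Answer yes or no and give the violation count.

bar 0: v0=G3 v1=G4 (P8)
bar 1: v0=A3 v1=C4 (m3)
bar 2: v0=G3 v1=G4 (P8)
bar 3: v0=E3 v1=E4 (P8)
bar 4: v0=A3 v1=E4 (P5)
bar 5: v0=G3 v1=G4 (P8)
  R8 @ bar4.0: penult P5 not 3rd/6th
  R4 @ bar4.1: A3/G4 m7 untreated

No (2 violations)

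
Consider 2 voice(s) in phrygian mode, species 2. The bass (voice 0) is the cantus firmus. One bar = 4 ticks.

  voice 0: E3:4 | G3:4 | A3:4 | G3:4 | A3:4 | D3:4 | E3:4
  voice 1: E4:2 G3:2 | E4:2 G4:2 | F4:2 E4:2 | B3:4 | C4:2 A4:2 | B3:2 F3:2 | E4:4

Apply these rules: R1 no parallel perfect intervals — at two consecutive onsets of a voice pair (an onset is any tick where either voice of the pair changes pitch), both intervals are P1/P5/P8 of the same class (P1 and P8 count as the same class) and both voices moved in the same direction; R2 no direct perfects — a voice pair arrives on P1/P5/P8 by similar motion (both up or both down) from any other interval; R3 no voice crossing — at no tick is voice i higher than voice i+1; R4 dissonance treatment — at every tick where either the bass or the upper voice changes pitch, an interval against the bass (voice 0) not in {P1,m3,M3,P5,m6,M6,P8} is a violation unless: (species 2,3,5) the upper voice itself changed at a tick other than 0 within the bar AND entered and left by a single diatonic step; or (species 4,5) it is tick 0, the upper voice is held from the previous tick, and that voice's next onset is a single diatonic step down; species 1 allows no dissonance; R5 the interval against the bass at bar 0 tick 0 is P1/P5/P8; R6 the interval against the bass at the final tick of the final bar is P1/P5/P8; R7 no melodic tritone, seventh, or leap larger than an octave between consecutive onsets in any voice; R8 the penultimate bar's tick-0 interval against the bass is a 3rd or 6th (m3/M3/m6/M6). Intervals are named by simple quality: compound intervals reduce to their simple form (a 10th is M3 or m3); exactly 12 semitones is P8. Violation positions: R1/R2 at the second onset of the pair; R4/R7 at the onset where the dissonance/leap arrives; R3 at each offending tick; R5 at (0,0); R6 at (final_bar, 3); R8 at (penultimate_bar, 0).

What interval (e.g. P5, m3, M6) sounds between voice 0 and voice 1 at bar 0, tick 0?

voice 0=E3 voice 1=E4 -> P8

P8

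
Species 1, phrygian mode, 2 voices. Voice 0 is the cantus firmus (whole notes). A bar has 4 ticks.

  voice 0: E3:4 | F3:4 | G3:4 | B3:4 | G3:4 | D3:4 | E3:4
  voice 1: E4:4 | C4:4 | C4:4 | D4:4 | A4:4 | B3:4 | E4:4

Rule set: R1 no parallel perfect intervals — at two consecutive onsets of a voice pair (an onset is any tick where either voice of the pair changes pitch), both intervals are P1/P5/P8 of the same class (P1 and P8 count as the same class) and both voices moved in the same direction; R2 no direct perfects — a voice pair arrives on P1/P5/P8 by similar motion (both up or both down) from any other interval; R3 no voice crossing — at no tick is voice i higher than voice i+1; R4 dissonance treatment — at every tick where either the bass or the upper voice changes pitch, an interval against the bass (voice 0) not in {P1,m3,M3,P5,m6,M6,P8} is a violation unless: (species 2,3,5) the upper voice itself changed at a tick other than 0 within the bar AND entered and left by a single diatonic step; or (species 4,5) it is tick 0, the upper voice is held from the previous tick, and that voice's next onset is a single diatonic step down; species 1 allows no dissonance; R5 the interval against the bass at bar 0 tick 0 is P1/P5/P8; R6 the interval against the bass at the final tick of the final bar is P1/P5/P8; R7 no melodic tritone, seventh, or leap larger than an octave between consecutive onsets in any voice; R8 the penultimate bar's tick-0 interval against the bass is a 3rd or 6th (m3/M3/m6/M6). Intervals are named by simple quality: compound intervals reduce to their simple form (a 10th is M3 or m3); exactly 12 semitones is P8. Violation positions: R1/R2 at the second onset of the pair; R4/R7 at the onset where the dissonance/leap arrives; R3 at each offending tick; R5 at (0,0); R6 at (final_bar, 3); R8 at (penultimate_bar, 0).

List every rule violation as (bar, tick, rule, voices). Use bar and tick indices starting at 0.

(2, 0, R4, (0, 1))
(4, 0, R4, (0, 1))
(5, 0, R7, (1,))
(6, 0, R2, (0, 1))

bar 0: v0=E3 v1=E4 downbeat P8
bar 1: v0=F3 v1=C4 downbeat P5
bar 2: v0=G3 v1=C4 downbeat P4
bar 3: v0=B3 v1=D4 downbeat m3
bar 4: v0=G3 v1=A4 downbeat M2
bar 5: v0=D3 v1=B3 downbeat M6
bar 6: v0=E3 v1=E4 downbeat P8
  -> R4 @ bar 2 tick 0 v(0, 1): G3/C4 P4 untreated
  -> R4 @ bar 4 tick 0 v(0, 1): G3/A4 M2 untreated
  -> R7 @ bar 5 tick 0 v(1,): A4->B3 leap 10st
  -> R2 @ bar 6 tick 0 v(0, 1): D3/B3 M6 -> E3/E4 P8 similar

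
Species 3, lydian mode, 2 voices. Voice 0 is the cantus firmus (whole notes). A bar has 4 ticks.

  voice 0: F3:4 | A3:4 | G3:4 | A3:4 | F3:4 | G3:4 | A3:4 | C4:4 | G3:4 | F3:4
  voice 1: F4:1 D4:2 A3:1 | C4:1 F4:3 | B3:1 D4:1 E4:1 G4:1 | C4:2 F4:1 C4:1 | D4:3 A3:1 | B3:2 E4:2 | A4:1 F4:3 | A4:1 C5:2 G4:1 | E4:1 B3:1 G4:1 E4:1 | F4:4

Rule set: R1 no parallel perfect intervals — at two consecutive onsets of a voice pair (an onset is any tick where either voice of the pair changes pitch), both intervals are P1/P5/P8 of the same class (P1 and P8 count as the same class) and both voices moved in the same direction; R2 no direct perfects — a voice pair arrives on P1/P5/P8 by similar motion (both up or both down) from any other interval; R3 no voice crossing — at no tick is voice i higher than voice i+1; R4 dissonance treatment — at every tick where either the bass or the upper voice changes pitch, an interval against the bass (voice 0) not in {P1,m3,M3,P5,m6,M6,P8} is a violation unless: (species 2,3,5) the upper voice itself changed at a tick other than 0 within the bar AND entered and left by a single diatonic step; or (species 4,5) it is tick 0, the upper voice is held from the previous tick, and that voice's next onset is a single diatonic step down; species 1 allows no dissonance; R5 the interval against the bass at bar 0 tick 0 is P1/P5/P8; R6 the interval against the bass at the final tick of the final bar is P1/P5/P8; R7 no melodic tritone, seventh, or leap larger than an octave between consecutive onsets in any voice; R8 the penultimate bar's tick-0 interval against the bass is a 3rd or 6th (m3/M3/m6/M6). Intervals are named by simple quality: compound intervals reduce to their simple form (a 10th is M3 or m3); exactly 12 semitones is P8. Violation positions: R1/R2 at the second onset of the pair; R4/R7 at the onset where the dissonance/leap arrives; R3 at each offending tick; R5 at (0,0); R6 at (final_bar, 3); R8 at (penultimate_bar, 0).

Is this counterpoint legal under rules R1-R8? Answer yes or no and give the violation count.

bar 0: v0=F3 v1=F4 (P8)
bar 1: v0=A3 v1=C4 (m3)
bar 2: v0=G3 v1=B3 (M3)
bar 3: v0=A3 v1=C4 (m3)
bar 4: v0=F3 v1=D4 (M6)
bar 5: v0=G3 v1=B3 (M3)
bar 6: v0=A3 v1=A4 (P8)
bar 7: v0=C4 v1=A4 (M6)
bar 8: v0=G3 v1=E4 (M6)
bar 9: v0=F3 v1=F4 (P8)
  R7 @ bar2.0: F4->B3 leap 6st
  R2 @ bar6.0: G3/E4 M6 -> A3/A4 P8 similar

No (2 violations)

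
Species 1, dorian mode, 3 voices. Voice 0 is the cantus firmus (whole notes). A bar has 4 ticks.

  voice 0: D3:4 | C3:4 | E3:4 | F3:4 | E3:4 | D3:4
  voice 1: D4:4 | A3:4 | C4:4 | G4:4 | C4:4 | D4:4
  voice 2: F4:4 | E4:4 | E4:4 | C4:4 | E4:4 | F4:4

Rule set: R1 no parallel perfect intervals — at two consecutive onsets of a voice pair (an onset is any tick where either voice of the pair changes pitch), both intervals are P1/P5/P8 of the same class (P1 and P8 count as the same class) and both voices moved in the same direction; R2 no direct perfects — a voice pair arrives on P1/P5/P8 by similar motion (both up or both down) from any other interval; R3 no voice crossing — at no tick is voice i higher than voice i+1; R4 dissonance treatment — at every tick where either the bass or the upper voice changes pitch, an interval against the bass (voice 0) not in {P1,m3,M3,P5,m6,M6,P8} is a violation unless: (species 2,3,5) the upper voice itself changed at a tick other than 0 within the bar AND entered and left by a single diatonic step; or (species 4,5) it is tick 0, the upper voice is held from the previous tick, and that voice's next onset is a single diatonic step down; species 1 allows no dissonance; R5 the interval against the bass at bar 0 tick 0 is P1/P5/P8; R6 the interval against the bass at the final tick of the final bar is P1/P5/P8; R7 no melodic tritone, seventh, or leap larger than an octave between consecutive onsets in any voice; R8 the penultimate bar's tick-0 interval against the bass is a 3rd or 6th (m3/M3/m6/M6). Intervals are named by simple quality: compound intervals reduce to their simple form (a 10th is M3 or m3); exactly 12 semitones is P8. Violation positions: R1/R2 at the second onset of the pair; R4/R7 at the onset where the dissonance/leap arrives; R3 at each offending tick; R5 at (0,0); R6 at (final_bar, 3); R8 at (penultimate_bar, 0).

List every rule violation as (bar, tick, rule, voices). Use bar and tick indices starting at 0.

bar 0: v0=D3 v1=D4 v2=F4 downbeat m3
bar 1: v0=C3 v1=A3 v2=E4 downbeat M3
bar 2: v0=E3 v1=C4 v2=E4 downbeat P8
bar 3: v0=F3 v1=G4 v2=C4 downbeat P5
bar 4: v0=E3 v1=C4 v2=E4 downbeat P8
bar 5: v0=D3 v1=D4 v2=F4 downbeat m3
  -> R5 @ bar 0 tick 0 v(0, 2): opens on m3
  -> R2 @ bar 1 tick 0 v(1, 2): D4/F4 m3 -> A3/E4 P5 similar
  -> R3 @ bar 3 tick 0 v(1, 2): G4 above C4
  -> R4 @ bar 3 tick 0 v(0, 1): F3/G4 M2 untreated
  -> R3 @ bar 3 tick 1 v(1, 2): G4 above C4
  -> R3 @ bar 3 tick 2 v(1, 2): G4 above C4
  -> R3 @ bar 3 tick 3 v(1, 2): G4 above C4
  -> R8 @ bar 4 tick 0 v(0, 2): penult P8 not 3rd/6th
  -> R6 @ bar 5 tick 3 v(0, 2): closes on m3

(0, 0, R5, (0, 2))
(1, 0, R2, (1, 2))
(3, 0, R3, (1, 2))
(3, 0, R4, (0, 1))
(3, 1, R3, (1, 2))
(3, 2, R3, (1, 2))
(3, 3, R3, (1, 2))
(4, 0, R8, (0, 2))
(5, 3, R6, (0, 2))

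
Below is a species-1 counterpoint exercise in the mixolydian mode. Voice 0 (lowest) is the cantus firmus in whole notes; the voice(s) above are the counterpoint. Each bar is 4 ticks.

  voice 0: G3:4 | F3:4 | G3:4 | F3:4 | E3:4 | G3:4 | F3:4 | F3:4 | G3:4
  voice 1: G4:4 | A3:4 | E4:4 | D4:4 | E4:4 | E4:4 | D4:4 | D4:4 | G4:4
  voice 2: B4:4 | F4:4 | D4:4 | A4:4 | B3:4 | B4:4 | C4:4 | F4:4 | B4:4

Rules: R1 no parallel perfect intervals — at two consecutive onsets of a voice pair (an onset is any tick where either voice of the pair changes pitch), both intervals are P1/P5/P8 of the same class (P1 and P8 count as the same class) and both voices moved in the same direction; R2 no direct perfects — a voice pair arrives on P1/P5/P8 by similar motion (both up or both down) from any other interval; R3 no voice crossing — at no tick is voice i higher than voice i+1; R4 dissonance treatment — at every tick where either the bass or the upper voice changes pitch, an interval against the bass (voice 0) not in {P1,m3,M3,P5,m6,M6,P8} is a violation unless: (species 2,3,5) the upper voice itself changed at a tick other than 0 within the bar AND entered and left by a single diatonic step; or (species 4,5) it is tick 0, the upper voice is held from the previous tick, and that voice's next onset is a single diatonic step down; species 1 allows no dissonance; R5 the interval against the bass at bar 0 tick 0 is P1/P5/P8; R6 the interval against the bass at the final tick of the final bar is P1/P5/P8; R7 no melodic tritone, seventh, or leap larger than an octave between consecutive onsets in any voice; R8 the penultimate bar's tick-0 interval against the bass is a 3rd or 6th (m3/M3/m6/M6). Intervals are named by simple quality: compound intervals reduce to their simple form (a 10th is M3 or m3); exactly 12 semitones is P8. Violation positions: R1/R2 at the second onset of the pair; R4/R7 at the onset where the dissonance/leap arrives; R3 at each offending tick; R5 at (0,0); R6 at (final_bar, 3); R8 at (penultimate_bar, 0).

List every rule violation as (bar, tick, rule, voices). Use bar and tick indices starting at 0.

bar 0: v0=G3 v1=G4 v2=B4 downbeat M3
bar 1: v0=F3 v1=A3 v2=F4 downbeat P8
bar 2: v0=G3 v1=E4 v2=D4 downbeat P5
bar 3: v0=F3 v1=D4 v2=A4 downbeat M3
bar 4: v0=E3 v1=E4 v2=B3 downbeat P5
bar 5: v0=G3 v1=E4 v2=B4 downbeat M3
bar 6: v0=F3 v1=D4 v2=C4 downbeat P5
bar 7: v0=F3 v1=D4 v2=F4 downbeat P8
bar 8: v0=G3 v1=G4 v2=B4 downbeat M3
  -> R5 @ bar 0 tick 0 v(0, 2): opens on M3
  -> R2 @ bar 1 tick 0 v(0, 2): G3/B4 M3 -> F3/F4 P8 similar
  -> R7 @ bar 1 tick 0 v(1,): G4->A3 leap 10st
  -> R7 @ bar 1 tick 0 v(2,): B4->F4 leap 6st
  -> R3 @ bar 2 tick 0 v(1, 2): E4 above D4
  -> R3 @ bar 2 tick 1 v(1, 2): E4 above D4
  -> R3 @ bar 2 tick 2 v(1, 2): E4 above D4
  -> R3 @ bar 2 tick 3 v(1, 2): E4 above D4
  -> R2 @ bar 4 tick 0 v(0, 2): F3/A4 M3 -> E3/B3 P5 similar
  -> R3 @ bar 4 tick 0 v(1, 2): E4 above B3
  -> R7 @ bar 4 tick 0 v(2,): A4->B3 leap 10st
  -> R3 @ bar 4 tick 1 v(1, 2): E4 above B3
  -> R3 @ bar 4 tick 2 v(1, 2): E4 above B3
  -> R3 @ bar 4 tick 3 v(1, 2): E4 above B3
  -> R2 @ bar 6 tick 0 v(0, 2): G3/B4 M3 -> F3/C4 P5 similar
  -> R3 @ bar 6 tick 0 v(1, 2): D4 above C4
  -> R7 @ bar 6 tick 0 v(2,): B4->C4 leap 11st
  -> R3 @ bar 6 tick 1 v(1, 2): D4 above C4
  -> R3 @ bar 6 tick 2 v(1, 2): D4 above C4
  -> R3 @ bar 6 tick 3 v(1, 2): D4 above C4
  -> R8 @ bar 7 tick 0 v(0, 2): penult P8 not 3rd/6th
  -> R2 @ bar 8 tick 0 v(0, 1): F3/D4 M6 -> G3/G4 P8 similar
  -> R7 @ bar 8 tick 0 v(2,): F4->B4 leap 6st
  -> R6 @ bar 8 tick 3 v(0, 2): closes on M3

(0, 0, R5, (0, 2))
(1, 0, R2, (0, 2))
(1, 0, R7, (1,))
(1, 0, R7, (2,))
(2, 0, R3, (1, 2))
(2, 1, R3, (1, 2))
(2, 2, R3, (1, 2))
(2, 3, R3, (1, 2))
(4, 0, R2, (0, 2))
(4, 0, R3, (1, 2))
(4, 0, R7, (2,))
(4, 1, R3, (1, 2))
(4, 2, R3, (1, 2))
(4, 3, R3, (1, 2))
(6, 0, R2, (0, 2))
(6, 0, R3, (1, 2))
(6, 0, R7, (2,))
(6, 1, R3, (1, 2))
(6, 2, R3, (1, 2))
(6, 3, R3, (1, 2))
(7, 0, R8, (0, 2))
(8, 0, R2, (0, 1))
(8, 0, R7, (2,))
(8, 3, R6, (0, 2))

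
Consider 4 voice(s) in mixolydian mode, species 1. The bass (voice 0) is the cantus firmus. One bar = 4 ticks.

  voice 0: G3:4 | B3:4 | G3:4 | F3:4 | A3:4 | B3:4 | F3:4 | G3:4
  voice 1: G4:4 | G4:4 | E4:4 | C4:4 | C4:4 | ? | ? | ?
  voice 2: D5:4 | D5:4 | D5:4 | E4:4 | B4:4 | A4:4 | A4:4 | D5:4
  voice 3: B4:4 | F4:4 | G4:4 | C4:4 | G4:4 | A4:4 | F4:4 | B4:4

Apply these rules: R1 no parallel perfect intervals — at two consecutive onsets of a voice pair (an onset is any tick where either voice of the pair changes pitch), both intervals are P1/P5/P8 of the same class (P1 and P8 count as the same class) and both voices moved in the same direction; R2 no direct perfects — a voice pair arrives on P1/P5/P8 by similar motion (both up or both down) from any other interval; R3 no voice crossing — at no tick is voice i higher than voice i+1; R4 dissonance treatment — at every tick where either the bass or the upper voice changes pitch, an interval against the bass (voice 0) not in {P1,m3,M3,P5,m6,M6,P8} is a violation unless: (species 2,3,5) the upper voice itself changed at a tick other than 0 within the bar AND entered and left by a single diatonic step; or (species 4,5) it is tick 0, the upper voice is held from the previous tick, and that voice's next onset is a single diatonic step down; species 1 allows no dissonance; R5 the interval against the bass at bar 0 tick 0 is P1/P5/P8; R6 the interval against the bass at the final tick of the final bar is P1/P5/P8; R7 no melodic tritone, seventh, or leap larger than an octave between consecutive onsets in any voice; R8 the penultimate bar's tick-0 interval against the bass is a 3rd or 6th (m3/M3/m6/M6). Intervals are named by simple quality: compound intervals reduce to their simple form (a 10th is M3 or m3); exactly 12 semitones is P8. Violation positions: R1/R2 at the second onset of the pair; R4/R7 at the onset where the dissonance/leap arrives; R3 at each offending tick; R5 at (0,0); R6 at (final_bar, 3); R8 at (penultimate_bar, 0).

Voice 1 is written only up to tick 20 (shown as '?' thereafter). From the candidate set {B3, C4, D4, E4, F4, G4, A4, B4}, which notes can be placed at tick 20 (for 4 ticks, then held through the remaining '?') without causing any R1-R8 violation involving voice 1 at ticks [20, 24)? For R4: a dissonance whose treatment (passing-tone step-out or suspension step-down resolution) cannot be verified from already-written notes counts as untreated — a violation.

B3: legal
C4: violates R4
D4: violates R1
E4: violates R4
F4: violates R4
G4: legal
A4: violates R2,R4
B4: violates R2,R3,R7

{B3, G4}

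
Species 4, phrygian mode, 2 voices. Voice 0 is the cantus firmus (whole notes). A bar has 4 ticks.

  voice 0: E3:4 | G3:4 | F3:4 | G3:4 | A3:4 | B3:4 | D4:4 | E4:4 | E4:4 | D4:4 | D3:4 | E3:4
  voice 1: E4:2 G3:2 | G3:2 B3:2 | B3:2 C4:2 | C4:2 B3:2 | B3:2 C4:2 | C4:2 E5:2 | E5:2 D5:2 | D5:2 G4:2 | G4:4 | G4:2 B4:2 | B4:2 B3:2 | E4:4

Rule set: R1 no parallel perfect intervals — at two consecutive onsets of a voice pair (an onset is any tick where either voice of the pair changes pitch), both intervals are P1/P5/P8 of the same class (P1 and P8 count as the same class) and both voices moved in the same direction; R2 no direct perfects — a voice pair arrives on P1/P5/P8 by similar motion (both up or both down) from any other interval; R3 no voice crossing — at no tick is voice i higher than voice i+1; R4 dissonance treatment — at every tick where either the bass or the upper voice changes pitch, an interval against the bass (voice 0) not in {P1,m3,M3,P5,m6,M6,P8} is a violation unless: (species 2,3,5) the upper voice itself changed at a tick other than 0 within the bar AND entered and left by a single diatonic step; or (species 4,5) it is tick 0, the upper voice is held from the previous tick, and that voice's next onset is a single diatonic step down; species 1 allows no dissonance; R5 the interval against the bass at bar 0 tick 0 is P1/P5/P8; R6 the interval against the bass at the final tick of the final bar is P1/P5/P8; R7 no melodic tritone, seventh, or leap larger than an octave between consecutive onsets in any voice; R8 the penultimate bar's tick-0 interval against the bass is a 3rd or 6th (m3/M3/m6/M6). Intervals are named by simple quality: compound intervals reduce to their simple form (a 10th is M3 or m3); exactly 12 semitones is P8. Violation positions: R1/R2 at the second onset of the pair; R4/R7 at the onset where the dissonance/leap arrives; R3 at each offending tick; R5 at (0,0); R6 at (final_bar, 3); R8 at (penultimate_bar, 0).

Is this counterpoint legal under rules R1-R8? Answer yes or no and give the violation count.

bar 0: v0=E3 v1=E4 (P8)
bar 1: v0=G3 v1=G3 (P1)
bar 2: v0=F3 v1=B3 (TT)
bar 3: v0=G3 v1=C4 (P4)
bar 4: v0=A3 v1=B3 (M2)
bar 5: v0=B3 v1=C4 (m2)
bar 6: v0=D4 v1=E5 (M2)
bar 7: v0=E4 v1=D5 (m7)
bar 8: v0=E4 v1=G4 (m3)
bar 9: v0=D4 v1=G4 (P4)
bar 10: v0=D3 v1=B4 (M6)
bar 11: v0=E3 v1=E4 (P8)
  R4 @ bar2.0: F3/B3 TT untreated
  R4 @ bar4.0: A3/B3 M2 untreated
  R4 @ bar5.0: B3/C4 m2 untreated
  R4 @ bar5.2: B3/E5 P4 untreated
  R7 @ bar5.2: C4->E5 leap 16st
  R4 @ bar7.0: E4/D5 m7 untreated
  R4 @ bar9.0: D4/G4 P4 untreated
  R2 @ bar11.0: D3/B3 M6 -> E3/E4 P8 similar

No (8 violations)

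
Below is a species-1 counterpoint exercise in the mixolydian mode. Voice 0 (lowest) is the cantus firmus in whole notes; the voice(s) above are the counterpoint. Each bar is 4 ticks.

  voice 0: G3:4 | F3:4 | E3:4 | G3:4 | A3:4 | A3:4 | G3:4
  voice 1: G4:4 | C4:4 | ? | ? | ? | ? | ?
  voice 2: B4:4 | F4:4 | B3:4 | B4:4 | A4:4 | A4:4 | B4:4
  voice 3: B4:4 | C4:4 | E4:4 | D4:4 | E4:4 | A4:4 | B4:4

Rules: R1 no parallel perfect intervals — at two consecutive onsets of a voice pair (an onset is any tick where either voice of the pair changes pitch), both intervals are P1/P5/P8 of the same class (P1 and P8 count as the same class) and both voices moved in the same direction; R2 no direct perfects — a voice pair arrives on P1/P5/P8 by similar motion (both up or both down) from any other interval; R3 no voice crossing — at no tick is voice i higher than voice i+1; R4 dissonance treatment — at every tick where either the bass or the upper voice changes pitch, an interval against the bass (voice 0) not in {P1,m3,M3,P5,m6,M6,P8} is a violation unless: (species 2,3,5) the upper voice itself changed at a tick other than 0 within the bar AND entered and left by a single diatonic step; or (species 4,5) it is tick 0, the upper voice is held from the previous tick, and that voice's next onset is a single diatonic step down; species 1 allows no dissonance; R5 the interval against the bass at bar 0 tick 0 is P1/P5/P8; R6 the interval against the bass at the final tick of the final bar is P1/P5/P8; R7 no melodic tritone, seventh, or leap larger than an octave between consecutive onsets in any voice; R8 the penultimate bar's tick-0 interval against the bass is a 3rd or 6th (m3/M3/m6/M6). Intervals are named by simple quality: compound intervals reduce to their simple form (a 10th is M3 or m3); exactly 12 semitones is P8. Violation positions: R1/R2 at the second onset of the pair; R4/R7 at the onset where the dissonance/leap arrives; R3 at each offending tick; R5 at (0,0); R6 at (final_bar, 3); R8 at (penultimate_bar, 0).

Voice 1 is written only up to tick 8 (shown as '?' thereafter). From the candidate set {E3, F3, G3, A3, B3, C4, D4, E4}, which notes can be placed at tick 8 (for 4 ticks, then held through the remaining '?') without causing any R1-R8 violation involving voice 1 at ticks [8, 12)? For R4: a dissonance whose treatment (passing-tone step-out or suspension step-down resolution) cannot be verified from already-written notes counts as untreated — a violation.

{G3}

E3: violates R2
F3: violates R4
G3: legal
A3: violates R4
B3: violates R1,R2
C4: violates R3
D4: violates R3,R4
E4: violates R1,R3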